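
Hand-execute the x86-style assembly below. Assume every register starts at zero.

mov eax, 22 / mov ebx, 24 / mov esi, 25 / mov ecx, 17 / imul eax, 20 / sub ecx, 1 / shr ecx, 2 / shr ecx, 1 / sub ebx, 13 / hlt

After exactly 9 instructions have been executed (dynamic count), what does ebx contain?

after mov eax, 22: eax=22
after mov ebx, 24: ebx=24
after mov esi, 25: esi=25
after mov ecx, 17: ecx=17
after imul eax, 20: eax=22*20=440
after sub ecx, 1: ecx=17-1=16
after shr ecx, 2: ecx=16>>2=4
after shr ecx, 1: ecx=4>>1=2
after sub ebx, 13: ebx=24-13=11
After step 9: ebx = 11.

11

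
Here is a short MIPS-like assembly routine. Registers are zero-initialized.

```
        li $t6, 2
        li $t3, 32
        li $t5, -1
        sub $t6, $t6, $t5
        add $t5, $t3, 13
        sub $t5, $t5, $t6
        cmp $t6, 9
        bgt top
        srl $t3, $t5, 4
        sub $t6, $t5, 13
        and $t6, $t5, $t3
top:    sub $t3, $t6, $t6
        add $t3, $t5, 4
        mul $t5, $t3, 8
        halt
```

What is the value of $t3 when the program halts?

$t6=2
$t3=32
$t5=-1
$t6=2-(-1)=3
$t5=32+13=45
$t5=45-3=42
cmp $t6, 9  (cmp 3,9)
bgt top: not taken
$t3=42>>4=2
$t6=42-13=29
$t6=42&2=2
$t3=2-2=0
$t3=42+4=46
$t5=46*8=368
halt.

46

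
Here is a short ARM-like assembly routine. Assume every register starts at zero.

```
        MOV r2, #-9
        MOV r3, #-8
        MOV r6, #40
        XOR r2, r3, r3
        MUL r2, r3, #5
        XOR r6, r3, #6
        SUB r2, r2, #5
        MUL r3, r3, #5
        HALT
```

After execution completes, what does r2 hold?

-45

after MOV r2, #-9: r2=-9
after MOV r3, #-8: r3=-8
after MOV r6, #40: r6=40
after XOR r2, r3, r3: r2=(-8)^(-8)=0
after MUL r2, r3, #5: r2=(-8)*5=-40
after XOR r6, r3, #6: r6=(-8)^6=-2
after SUB r2, r2, #5: r2=(-40)-5=-45
after MUL r3, r3, #5: r3=(-8)*5=-40
halt.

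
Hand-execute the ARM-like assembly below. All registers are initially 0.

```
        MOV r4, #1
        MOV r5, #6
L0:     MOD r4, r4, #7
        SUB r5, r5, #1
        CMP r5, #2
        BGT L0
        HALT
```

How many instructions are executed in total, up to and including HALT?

MOV r4, #1 → r4=1
MOV r5, #6 → r5=6
MOD r4, r4, #7 → r4=1%7=1
SUB r5, r5, #1 → r5=6-1=5
CMP r5, #2  (cmp 5,2)
BGT L0: taken
MOD r4, r4, #7 → r4=1%7=1
SUB r5, r5, #1 → r5=5-1=4
CMP r5, #2  (cmp 4,2)
BGT L0: taken
MOD r4, r4, #7 → r4=1%7=1
SUB r5, r5, #1 → r5=4-1=3
CMP r5, #2  (cmp 3,2)
BGT L0: taken
MOD r4, r4, #7 → r4=1%7=1
SUB r5, r5, #1 → r5=3-1=2
CMP r5, #2  (cmp 2,2)
BGT L0: not taken
halt.
Total executed instructions: 19.

19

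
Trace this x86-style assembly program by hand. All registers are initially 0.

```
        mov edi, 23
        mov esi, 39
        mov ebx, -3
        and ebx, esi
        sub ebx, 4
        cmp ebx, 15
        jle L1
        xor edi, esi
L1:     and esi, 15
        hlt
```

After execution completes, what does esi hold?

after mov edi, 23: edi=23
after mov esi, 39: esi=39
after mov ebx, -3: ebx=-3
after and ebx, esi: ebx=(-3)&39=37
after sub ebx, 4: ebx=37-4=33
cmp ebx, 15  (cmp 33,15)
jle L1: not taken
after xor edi, esi: edi=23^39=48
after and esi, 15: esi=39&15=7
halt.

7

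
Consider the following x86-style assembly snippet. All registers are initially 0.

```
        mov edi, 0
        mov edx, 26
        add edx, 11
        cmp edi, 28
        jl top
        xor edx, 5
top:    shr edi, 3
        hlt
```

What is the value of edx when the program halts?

37

edi=0
edx=26
edx=26+11=37
cmp edi, 28  (cmp 0,28)
jl top: taken
edi=0>>3=0
halt.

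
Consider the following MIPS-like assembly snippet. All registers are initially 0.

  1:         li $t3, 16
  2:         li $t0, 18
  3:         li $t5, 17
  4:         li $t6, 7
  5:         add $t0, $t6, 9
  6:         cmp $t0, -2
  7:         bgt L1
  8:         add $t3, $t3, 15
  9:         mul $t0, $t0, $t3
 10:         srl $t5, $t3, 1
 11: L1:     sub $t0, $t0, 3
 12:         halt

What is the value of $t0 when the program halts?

li $t3, 16 → $t3=16
li $t0, 18 → $t0=18
li $t5, 17 → $t5=17
li $t6, 7 → $t6=7
add $t0, $t6, 9 → $t0=7+9=16
cmp $t0, -2  (cmp 16,-2)
bgt L1: taken
sub $t0, $t0, 3 → $t0=16-3=13
halt.

13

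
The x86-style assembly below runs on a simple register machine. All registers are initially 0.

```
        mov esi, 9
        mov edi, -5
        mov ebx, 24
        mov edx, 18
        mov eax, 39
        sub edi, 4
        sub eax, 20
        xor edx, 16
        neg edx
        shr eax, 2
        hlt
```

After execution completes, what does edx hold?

-2

mov esi, 9 → esi=9
mov edi, -5 → edi=-5
mov ebx, 24 → ebx=24
mov edx, 18 → edx=18
mov eax, 39 → eax=39
sub edi, 4 → edi=(-5)-4=-9
sub eax, 20 → eax=39-20=19
xor edx, 16 → edx=18^16=2
neg edx → edx=-(2)=-2
shr eax, 2 → eax=19>>2=4
halt.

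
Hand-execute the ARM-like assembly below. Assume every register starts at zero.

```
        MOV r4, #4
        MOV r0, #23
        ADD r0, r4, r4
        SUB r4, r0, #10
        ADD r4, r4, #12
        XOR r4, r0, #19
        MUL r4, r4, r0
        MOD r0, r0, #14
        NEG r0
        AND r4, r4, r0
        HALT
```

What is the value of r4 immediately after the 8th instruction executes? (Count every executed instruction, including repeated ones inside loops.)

216

after MOV r4, #4: r4=4
after MOV r0, #23: r0=23
after ADD r0, r4, r4: r0=4+4=8
after SUB r4, r0, #10: r4=8-10=-2
after ADD r4, r4, #12: r4=(-2)+12=10
after XOR r4, r0, #19: r4=8^19=27
after MUL r4, r4, r0: r4=27*8=216
after MOD r0, r0, #14: r0=8%14=8
After step 8: r4 = 216.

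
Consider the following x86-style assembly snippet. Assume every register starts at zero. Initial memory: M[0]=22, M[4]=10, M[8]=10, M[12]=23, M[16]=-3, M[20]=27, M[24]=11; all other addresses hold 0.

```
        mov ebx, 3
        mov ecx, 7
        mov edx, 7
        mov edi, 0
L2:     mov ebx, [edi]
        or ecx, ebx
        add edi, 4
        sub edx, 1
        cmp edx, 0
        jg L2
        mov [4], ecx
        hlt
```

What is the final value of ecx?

-1

after mov ebx, 3: ebx=3
after mov ecx, 7: ecx=7
after mov edx, 7: edx=7
after mov edi, 0: edi=0
after mov ebx, [edi]: ebx=M[0]=22
after or ecx, ebx: ecx=7|22=23
after add edi, 4: edi=0+4=4
after sub edx, 1: edx=7-1=6
cmp edx, 0  (cmp 6,0)
jg L2: taken
after mov ebx, [edi]: ebx=M[4]=10
after or ecx, ebx: ecx=23|10=31
after add edi, 4: edi=4+4=8
after sub edx, 1: edx=6-1=5
cmp edx, 0  (cmp 5,0)
jg L2: taken
after mov ebx, [edi]: ebx=M[8]=10
after or ecx, ebx: ecx=31|10=31
after add edi, 4: edi=8+4=12
after sub edx, 1: edx=5-1=4
cmp edx, 0  (cmp 4,0)
jg L2: taken
after mov ebx, [edi]: ebx=M[12]=23
after or ecx, ebx: ecx=31|23=31
after add edi, 4: edi=12+4=16
after sub edx, 1: edx=4-1=3
cmp edx, 0  (cmp 3,0)
jg L2: taken
after mov ebx, [edi]: ebx=M[16]=-3
after or ecx, ebx: ecx=31|(-3)=-1
after add edi, 4: edi=16+4=20
after sub edx, 1: edx=3-1=2
cmp edx, 0  (cmp 2,0)
jg L2: taken
after mov ebx, [edi]: ebx=M[20]=27
after or ecx, ebx: ecx=(-1)|27=-1
after add edi, 4: edi=20+4=24
after sub edx, 1: edx=2-1=1
cmp edx, 0  (cmp 1,0)
jg L2: taken
after mov ebx, [edi]: ebx=M[24]=11
after or ecx, ebx: ecx=(-1)|11=-1
after add edi, 4: edi=24+4=28
after sub edx, 1: edx=1-1=0
cmp edx, 0  (cmp 0,0)
jg L2: not taken
mov [4], ecx → M[4]=-1
halt.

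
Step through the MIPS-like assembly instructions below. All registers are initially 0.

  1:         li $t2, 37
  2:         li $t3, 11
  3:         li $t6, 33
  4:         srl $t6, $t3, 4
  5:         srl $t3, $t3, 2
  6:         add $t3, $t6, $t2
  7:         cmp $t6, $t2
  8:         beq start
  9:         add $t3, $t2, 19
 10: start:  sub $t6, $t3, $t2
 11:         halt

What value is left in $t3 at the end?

56

li $t2, 37 → $t2=37
li $t3, 11 → $t3=11
li $t6, 33 → $t6=33
srl $t6, $t3, 4 → $t6=11>>4=0
srl $t3, $t3, 2 → $t3=11>>2=2
add $t3, $t6, $t2 → $t3=0+37=37
cmp $t6, $t2  (cmp 0,37)
beq start: not taken
add $t3, $t2, 19 → $t3=37+19=56
sub $t6, $t3, $t2 → $t6=56-37=19
halt.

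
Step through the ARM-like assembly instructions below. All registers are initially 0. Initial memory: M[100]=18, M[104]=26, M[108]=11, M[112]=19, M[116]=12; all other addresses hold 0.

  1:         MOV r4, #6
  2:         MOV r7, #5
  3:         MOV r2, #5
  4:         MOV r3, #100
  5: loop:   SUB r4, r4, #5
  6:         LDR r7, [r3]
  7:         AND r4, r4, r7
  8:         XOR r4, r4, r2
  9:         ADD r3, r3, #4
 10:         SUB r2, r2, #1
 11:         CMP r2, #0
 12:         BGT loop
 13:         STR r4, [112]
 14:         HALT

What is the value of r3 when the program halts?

120

r4=6
r7=5
r2=5
r3=100
r4=6-5=1
r7=M[100]=18
r4=1&18=0
r4=0^5=5
r3=100+4=104
r2=5-1=4
CMP r2, #0  (cmp 4,0)
BGT loop: taken
r4=5-5=0
r7=M[104]=26
r4=0&26=0
r4=0^4=4
r3=104+4=108
r2=4-1=3
CMP r2, #0  (cmp 3,0)
BGT loop: taken
r4=4-5=-1
r7=M[108]=11
r4=(-1)&11=11
r4=11^3=8
r3=108+4=112
r2=3-1=2
CMP r2, #0  (cmp 2,0)
BGT loop: taken
r4=8-5=3
r7=M[112]=19
r4=3&19=3
r4=3^2=1
r3=112+4=116
r2=2-1=1
CMP r2, #0  (cmp 1,0)
BGT loop: taken
r4=1-5=-4
r7=M[116]=12
r4=(-4)&12=12
r4=12^1=13
r3=116+4=120
r2=1-1=0
CMP r2, #0  (cmp 0,0)
BGT loop: not taken
STR r4, [112] → M[112]=13
halt.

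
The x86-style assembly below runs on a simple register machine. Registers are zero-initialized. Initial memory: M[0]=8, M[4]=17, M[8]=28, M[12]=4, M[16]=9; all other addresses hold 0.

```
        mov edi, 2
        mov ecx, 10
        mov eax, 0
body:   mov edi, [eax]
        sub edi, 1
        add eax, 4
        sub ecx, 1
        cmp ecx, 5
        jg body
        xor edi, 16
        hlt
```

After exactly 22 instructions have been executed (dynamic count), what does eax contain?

12

after mov edi, 2: edi=2
after mov ecx, 10: ecx=10
after mov eax, 0: eax=0
after mov edi, [eax]: edi=M[0]=8
after sub edi, 1: edi=8-1=7
after add eax, 4: eax=0+4=4
after sub ecx, 1: ecx=10-1=9
cmp ecx, 5  (cmp 9,5)
jg body: taken
after mov edi, [eax]: edi=M[4]=17
after sub edi, 1: edi=17-1=16
after add eax, 4: eax=4+4=8
after sub ecx, 1: ecx=9-1=8
cmp ecx, 5  (cmp 8,5)
jg body: taken
after mov edi, [eax]: edi=M[8]=28
after sub edi, 1: edi=28-1=27
after add eax, 4: eax=8+4=12
after sub ecx, 1: ecx=8-1=7
cmp ecx, 5  (cmp 7,5)
jg body: taken
after mov edi, [eax]: edi=M[12]=4
After step 22: eax = 12.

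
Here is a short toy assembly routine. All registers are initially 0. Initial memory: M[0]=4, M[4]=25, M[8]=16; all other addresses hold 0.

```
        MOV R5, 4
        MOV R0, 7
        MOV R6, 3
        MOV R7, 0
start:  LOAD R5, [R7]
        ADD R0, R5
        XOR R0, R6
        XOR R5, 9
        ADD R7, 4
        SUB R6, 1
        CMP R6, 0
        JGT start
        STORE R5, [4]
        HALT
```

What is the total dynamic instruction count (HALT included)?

30

after MOV R5, 4: R5=4
after MOV R0, 7: R0=7
after MOV R6, 3: R6=3
after MOV R7, 0: R7=0
after LOAD R5, [R7]: R5=M[0]=4
after ADD R0, R5: R0=7+4=11
after XOR R0, R6: R0=11^3=8
after XOR R5, 9: R5=4^9=13
after ADD R7, 4: R7=0+4=4
after SUB R6, 1: R6=3-1=2
CMP R6, 0  (cmp 2,0)
JGT start: taken
after LOAD R5, [R7]: R5=M[4]=25
after ADD R0, R5: R0=8+25=33
after XOR R0, R6: R0=33^2=35
after XOR R5, 9: R5=25^9=16
after ADD R7, 4: R7=4+4=8
after SUB R6, 1: R6=2-1=1
CMP R6, 0  (cmp 1,0)
JGT start: taken
after LOAD R5, [R7]: R5=M[8]=16
after ADD R0, R5: R0=35+16=51
after XOR R0, R6: R0=51^1=50
after XOR R5, 9: R5=16^9=25
after ADD R7, 4: R7=8+4=12
after SUB R6, 1: R6=1-1=0
CMP R6, 0  (cmp 0,0)
JGT start: not taken
STORE R5, [4] → M[4]=25
halt.
Total executed instructions: 30.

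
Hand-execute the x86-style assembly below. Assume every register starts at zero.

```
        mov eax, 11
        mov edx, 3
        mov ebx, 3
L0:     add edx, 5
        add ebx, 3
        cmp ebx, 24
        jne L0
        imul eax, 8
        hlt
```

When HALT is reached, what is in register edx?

mov eax, 11 → eax=11
mov edx, 3 → edx=3
mov ebx, 3 → ebx=3
add edx, 5 → edx=3+5=8
add ebx, 3 → ebx=3+3=6
cmp ebx, 24  (cmp 6,24)
jne L0: taken
add edx, 5 → edx=8+5=13
add ebx, 3 → ebx=6+3=9
cmp ebx, 24  (cmp 9,24)
jne L0: taken
add edx, 5 → edx=13+5=18
add ebx, 3 → ebx=9+3=12
cmp ebx, 24  (cmp 12,24)
jne L0: taken
add edx, 5 → edx=18+5=23
add ebx, 3 → ebx=12+3=15
cmp ebx, 24  (cmp 15,24)
jne L0: taken
add edx, 5 → edx=23+5=28
add ebx, 3 → ebx=15+3=18
cmp ebx, 24  (cmp 18,24)
jne L0: taken
add edx, 5 → edx=28+5=33
add ebx, 3 → ebx=18+3=21
cmp ebx, 24  (cmp 21,24)
jne L0: taken
add edx, 5 → edx=33+5=38
add ebx, 3 → ebx=21+3=24
cmp ebx, 24  (cmp 24,24)
jne L0: not taken
imul eax, 8 → eax=11*8=88
halt.

38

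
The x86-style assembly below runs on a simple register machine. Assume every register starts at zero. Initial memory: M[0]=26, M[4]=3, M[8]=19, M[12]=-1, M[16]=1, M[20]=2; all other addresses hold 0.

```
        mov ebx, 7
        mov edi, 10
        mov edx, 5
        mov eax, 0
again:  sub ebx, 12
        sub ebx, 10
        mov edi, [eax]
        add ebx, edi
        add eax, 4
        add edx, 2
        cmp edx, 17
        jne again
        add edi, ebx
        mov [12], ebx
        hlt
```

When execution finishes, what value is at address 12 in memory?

-75

ebx=7
edi=10
edx=5
eax=0
ebx=7-12=-5
ebx=(-5)-10=-15
edi=M[0]=26
ebx=(-15)+26=11
eax=0+4=4
edx=5+2=7
cmp edx, 17  (cmp 7,17)
jne again: taken
ebx=11-12=-1
ebx=(-1)-10=-11
edi=M[4]=3
ebx=(-11)+3=-8
eax=4+4=8
edx=7+2=9
cmp edx, 17  (cmp 9,17)
jne again: taken
ebx=(-8)-12=-20
ebx=(-20)-10=-30
edi=M[8]=19
ebx=(-30)+19=-11
eax=8+4=12
edx=9+2=11
cmp edx, 17  (cmp 11,17)
jne again: taken
ebx=(-11)-12=-23
ebx=(-23)-10=-33
edi=M[12]=-1
ebx=(-33)+(-1)=-34
eax=12+4=16
edx=11+2=13
cmp edx, 17  (cmp 13,17)
jne again: taken
ebx=(-34)-12=-46
ebx=(-46)-10=-56
edi=M[16]=1
ebx=(-56)+1=-55
eax=16+4=20
edx=13+2=15
cmp edx, 17  (cmp 15,17)
jne again: taken
ebx=(-55)-12=-67
ebx=(-67)-10=-77
edi=M[20]=2
ebx=(-77)+2=-75
eax=20+4=24
edx=15+2=17
cmp edx, 17  (cmp 17,17)
jne again: not taken
edi=2+(-75)=-73
mov [12], ebx → M[12]=-75
halt.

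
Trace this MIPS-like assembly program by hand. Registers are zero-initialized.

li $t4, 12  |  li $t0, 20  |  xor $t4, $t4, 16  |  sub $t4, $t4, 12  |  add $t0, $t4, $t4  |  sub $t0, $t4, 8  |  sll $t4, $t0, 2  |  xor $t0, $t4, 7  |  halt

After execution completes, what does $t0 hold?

39

li $t4, 12 → $t4=12
li $t0, 20 → $t0=20
xor $t4, $t4, 16 → $t4=12^16=28
sub $t4, $t4, 12 → $t4=28-12=16
add $t0, $t4, $t4 → $t0=16+16=32
sub $t0, $t4, 8 → $t0=16-8=8
sll $t4, $t0, 2 → $t4=8<<2=32
xor $t0, $t4, 7 → $t0=32^7=39
halt.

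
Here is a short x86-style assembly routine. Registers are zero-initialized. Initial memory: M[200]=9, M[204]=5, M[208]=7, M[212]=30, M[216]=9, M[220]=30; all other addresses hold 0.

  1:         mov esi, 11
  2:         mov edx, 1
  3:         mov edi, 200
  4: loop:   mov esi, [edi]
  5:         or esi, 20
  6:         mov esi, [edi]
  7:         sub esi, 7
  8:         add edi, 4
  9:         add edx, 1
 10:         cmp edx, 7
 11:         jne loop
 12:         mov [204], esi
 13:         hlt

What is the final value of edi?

after mov esi, 11: esi=11
after mov edx, 1: edx=1
after mov edi, 200: edi=200
after mov esi, [edi]: esi=M[200]=9
after or esi, 20: esi=9|20=29
after mov esi, [edi]: esi=M[200]=9
after sub esi, 7: esi=9-7=2
after add edi, 4: edi=200+4=204
after add edx, 1: edx=1+1=2
cmp edx, 7  (cmp 2,7)
jne loop: taken
after mov esi, [edi]: esi=M[204]=5
after or esi, 20: esi=5|20=21
after mov esi, [edi]: esi=M[204]=5
after sub esi, 7: esi=5-7=-2
after add edi, 4: edi=204+4=208
after add edx, 1: edx=2+1=3
cmp edx, 7  (cmp 3,7)
jne loop: taken
after mov esi, [edi]: esi=M[208]=7
after or esi, 20: esi=7|20=23
after mov esi, [edi]: esi=M[208]=7
after sub esi, 7: esi=7-7=0
after add edi, 4: edi=208+4=212
after add edx, 1: edx=3+1=4
cmp edx, 7  (cmp 4,7)
jne loop: taken
after mov esi, [edi]: esi=M[212]=30
after or esi, 20: esi=30|20=30
after mov esi, [edi]: esi=M[212]=30
after sub esi, 7: esi=30-7=23
after add edi, 4: edi=212+4=216
after add edx, 1: edx=4+1=5
cmp edx, 7  (cmp 5,7)
jne loop: taken
after mov esi, [edi]: esi=M[216]=9
after or esi, 20: esi=9|20=29
after mov esi, [edi]: esi=M[216]=9
after sub esi, 7: esi=9-7=2
after add edi, 4: edi=216+4=220
after add edx, 1: edx=5+1=6
cmp edx, 7  (cmp 6,7)
jne loop: taken
after mov esi, [edi]: esi=M[220]=30
after or esi, 20: esi=30|20=30
after mov esi, [edi]: esi=M[220]=30
after sub esi, 7: esi=30-7=23
after add edi, 4: edi=220+4=224
after add edx, 1: edx=6+1=7
cmp edx, 7  (cmp 7,7)
jne loop: not taken
mov [204], esi → M[204]=23
halt.

224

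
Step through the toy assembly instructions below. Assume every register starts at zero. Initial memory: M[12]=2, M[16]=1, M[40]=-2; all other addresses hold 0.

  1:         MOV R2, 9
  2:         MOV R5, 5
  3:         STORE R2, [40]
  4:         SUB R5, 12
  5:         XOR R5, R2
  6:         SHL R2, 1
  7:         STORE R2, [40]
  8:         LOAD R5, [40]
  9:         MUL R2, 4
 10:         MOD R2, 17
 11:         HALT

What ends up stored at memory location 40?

18

after MOV R2, 9: R2=9
after MOV R5, 5: R5=5
STORE R2, [40] → M[40]=9
after SUB R5, 12: R5=5-12=-7
after XOR R5, R2: R5=(-7)^9=-16
after SHL R2, 1: R2=9<<1=18
STORE R2, [40] → M[40]=18
after LOAD R5, [40]: R5=M[40]=18
after MUL R2, 4: R2=18*4=72
after MOD R2, 17: R2=72%17=4
halt.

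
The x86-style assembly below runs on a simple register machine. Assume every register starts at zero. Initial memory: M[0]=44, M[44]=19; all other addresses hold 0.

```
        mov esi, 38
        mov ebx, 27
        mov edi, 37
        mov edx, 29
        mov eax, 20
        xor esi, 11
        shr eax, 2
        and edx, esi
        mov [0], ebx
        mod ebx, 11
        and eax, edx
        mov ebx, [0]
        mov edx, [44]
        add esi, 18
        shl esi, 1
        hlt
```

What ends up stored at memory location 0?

27

after mov esi, 38: esi=38
after mov ebx, 27: ebx=27
after mov edi, 37: edi=37
after mov edx, 29: edx=29
after mov eax, 20: eax=20
after xor esi, 11: esi=38^11=45
after shr eax, 2: eax=20>>2=5
after and edx, esi: edx=29&45=13
mov [0], ebx → M[0]=27
after mod ebx, 11: ebx=27%11=5
after and eax, edx: eax=5&13=5
after mov ebx, [0]: ebx=M[0]=27
after mov edx, [44]: edx=M[44]=19
after add esi, 18: esi=45+18=63
after shl esi, 1: esi=63<<1=126
halt.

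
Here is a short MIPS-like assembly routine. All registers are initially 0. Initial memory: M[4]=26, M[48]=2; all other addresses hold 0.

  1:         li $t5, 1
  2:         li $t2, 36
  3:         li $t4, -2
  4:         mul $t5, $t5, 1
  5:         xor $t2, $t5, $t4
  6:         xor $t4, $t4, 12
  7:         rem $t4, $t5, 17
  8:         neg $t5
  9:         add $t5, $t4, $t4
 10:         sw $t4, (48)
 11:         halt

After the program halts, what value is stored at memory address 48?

1

after li $t5, 1: $t5=1
after li $t2, 36: $t2=36
after li $t4, -2: $t4=-2
after mul $t5, $t5, 1: $t5=1*1=1
after xor $t2, $t5, $t4: $t2=1^(-2)=-1
after xor $t4, $t4, 12: $t4=(-2)^12=-14
after rem $t4, $t5, 17: $t4=1%17=1
after neg $t5: $t5=-(1)=-1
after add $t5, $t4, $t4: $t5=1+1=2
sw $t4, (48) → M[48]=1
halt.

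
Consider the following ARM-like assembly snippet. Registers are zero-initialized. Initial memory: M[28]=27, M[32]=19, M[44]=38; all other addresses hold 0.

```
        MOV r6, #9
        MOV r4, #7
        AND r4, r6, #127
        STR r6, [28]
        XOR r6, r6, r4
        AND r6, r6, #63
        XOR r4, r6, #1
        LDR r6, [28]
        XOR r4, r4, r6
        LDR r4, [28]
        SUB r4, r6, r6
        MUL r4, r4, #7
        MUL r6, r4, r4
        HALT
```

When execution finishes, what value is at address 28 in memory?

r6=9
r4=7
r4=9&127=9
STR r6, [28] → M[28]=9
r6=9^9=0
r6=0&63=0
r4=0^1=1
r6=M[28]=9
r4=1^9=8
r4=M[28]=9
r4=9-9=0
r4=0*7=0
r6=0*0=0
halt.

9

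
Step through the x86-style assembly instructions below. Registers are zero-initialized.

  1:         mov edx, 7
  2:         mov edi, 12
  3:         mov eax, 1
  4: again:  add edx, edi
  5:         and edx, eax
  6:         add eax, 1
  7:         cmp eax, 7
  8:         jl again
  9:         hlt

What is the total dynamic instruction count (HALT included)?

mov edx, 7 → edx=7
mov edi, 12 → edi=12
mov eax, 1 → eax=1
add edx, edi → edx=7+12=19
and edx, eax → edx=19&1=1
add eax, 1 → eax=1+1=2
cmp eax, 7  (cmp 2,7)
jl again: taken
add edx, edi → edx=1+12=13
and edx, eax → edx=13&2=0
add eax, 1 → eax=2+1=3
cmp eax, 7  (cmp 3,7)
jl again: taken
add edx, edi → edx=0+12=12
and edx, eax → edx=12&3=0
add eax, 1 → eax=3+1=4
cmp eax, 7  (cmp 4,7)
jl again: taken
add edx, edi → edx=0+12=12
and edx, eax → edx=12&4=4
add eax, 1 → eax=4+1=5
cmp eax, 7  (cmp 5,7)
jl again: taken
add edx, edi → edx=4+12=16
and edx, eax → edx=16&5=0
add eax, 1 → eax=5+1=6
cmp eax, 7  (cmp 6,7)
jl again: taken
add edx, edi → edx=0+12=12
and edx, eax → edx=12&6=4
add eax, 1 → eax=6+1=7
cmp eax, 7  (cmp 7,7)
jl again: not taken
halt.
Total executed instructions: 34.

34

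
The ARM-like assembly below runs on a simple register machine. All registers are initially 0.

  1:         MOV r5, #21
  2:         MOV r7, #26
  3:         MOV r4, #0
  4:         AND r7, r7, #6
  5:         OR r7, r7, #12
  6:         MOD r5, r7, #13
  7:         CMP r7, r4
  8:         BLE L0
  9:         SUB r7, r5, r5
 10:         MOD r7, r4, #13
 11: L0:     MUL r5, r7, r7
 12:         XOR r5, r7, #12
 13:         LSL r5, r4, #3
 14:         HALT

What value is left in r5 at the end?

r5=21
r7=26
r4=0
r7=26&6=2
r7=2|12=14
r5=14%13=1
CMP r7, r4  (cmp 14,0)
BLE L0: not taken
r7=1-1=0
r7=0%13=0
r5=0*0=0
r5=0^12=12
r5=0<<3=0
halt.

0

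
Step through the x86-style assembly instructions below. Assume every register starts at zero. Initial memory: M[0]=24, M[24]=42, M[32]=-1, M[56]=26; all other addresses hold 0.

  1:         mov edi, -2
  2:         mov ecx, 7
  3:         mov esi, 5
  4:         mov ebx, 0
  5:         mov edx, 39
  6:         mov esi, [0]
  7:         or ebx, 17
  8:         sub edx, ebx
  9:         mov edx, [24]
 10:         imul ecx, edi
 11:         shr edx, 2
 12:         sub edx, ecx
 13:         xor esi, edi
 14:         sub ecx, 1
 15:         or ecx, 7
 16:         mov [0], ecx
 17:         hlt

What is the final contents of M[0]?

-9

edi=-2
ecx=7
esi=5
ebx=0
edx=39
esi=M[0]=24
ebx=0|17=17
edx=39-17=22
edx=M[24]=42
ecx=7*(-2)=-14
edx=42>>2=10
edx=10-(-14)=24
esi=24^(-2)=-26
ecx=(-14)-1=-15
ecx=(-15)|7=-9
mov [0], ecx → M[0]=-9
halt.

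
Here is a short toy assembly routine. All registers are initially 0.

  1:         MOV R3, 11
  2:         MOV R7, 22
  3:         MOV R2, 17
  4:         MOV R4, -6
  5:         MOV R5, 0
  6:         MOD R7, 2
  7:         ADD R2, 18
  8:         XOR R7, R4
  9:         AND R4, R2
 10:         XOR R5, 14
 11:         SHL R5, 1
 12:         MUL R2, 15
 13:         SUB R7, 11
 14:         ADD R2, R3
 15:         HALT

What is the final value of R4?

after MOV R3, 11: R3=11
after MOV R7, 22: R7=22
after MOV R2, 17: R2=17
after MOV R4, -6: R4=-6
after MOV R5, 0: R5=0
after MOD R7, 2: R7=22%2=0
after ADD R2, 18: R2=17+18=35
after XOR R7, R4: R7=0^(-6)=-6
after AND R4, R2: R4=(-6)&35=34
after XOR R5, 14: R5=0^14=14
after SHL R5, 1: R5=14<<1=28
after MUL R2, 15: R2=35*15=525
after SUB R7, 11: R7=(-6)-11=-17
after ADD R2, R3: R2=525+11=536
halt.

34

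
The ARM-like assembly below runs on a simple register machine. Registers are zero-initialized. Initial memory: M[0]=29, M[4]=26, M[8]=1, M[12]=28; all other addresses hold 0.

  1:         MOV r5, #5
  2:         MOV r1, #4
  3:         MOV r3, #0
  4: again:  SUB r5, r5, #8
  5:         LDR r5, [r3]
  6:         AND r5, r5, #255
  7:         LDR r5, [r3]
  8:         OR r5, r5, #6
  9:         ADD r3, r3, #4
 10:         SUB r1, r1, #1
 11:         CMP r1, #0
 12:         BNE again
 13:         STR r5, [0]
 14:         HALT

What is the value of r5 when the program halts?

30

MOV r5, #5 → r5=5
MOV r1, #4 → r1=4
MOV r3, #0 → r3=0
SUB r5, r5, #8 → r5=5-8=-3
LDR r5, [r3] → r5=M[0]=29
AND r5, r5, #255 → r5=29&255=29
LDR r5, [r3] → r5=M[0]=29
OR r5, r5, #6 → r5=29|6=31
ADD r3, r3, #4 → r3=0+4=4
SUB r1, r1, #1 → r1=4-1=3
CMP r1, #0  (cmp 3,0)
BNE again: taken
SUB r5, r5, #8 → r5=31-8=23
LDR r5, [r3] → r5=M[4]=26
AND r5, r5, #255 → r5=26&255=26
LDR r5, [r3] → r5=M[4]=26
OR r5, r5, #6 → r5=26|6=30
ADD r3, r3, #4 → r3=4+4=8
SUB r1, r1, #1 → r1=3-1=2
CMP r1, #0  (cmp 2,0)
BNE again: taken
SUB r5, r5, #8 → r5=30-8=22
LDR r5, [r3] → r5=M[8]=1
AND r5, r5, #255 → r5=1&255=1
LDR r5, [r3] → r5=M[8]=1
OR r5, r5, #6 → r5=1|6=7
ADD r3, r3, #4 → r3=8+4=12
SUB r1, r1, #1 → r1=2-1=1
CMP r1, #0  (cmp 1,0)
BNE again: taken
SUB r5, r5, #8 → r5=7-8=-1
LDR r5, [r3] → r5=M[12]=28
AND r5, r5, #255 → r5=28&255=28
LDR r5, [r3] → r5=M[12]=28
OR r5, r5, #6 → r5=28|6=30
ADD r3, r3, #4 → r3=12+4=16
SUB r1, r1, #1 → r1=1-1=0
CMP r1, #0  (cmp 0,0)
BNE again: not taken
STR r5, [0] → M[0]=30
halt.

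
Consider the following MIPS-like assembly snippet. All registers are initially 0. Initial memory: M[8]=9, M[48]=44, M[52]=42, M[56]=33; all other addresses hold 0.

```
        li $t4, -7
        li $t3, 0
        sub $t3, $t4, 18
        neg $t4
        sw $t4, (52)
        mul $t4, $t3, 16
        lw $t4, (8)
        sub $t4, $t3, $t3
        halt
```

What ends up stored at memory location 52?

after li $t4, -7: $t4=-7
after li $t3, 0: $t3=0
after sub $t3, $t4, 18: $t3=(-7)-18=-25
after neg $t4: $t4=-(-7)=7
sw $t4, (52) → M[52]=7
after mul $t4, $t3, 16: $t4=(-25)*16=-400
after lw $t4, (8): $t4=M[8]=9
after sub $t4, $t3, $t3: $t4=(-25)-(-25)=0
halt.

7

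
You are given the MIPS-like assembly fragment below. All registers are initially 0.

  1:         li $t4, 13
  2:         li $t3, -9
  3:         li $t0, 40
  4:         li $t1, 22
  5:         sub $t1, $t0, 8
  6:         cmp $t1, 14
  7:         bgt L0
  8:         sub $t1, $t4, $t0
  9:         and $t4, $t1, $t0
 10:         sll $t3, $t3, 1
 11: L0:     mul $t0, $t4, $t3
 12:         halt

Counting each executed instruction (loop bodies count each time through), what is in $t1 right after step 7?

li $t4, 13 → $t4=13
li $t3, -9 → $t3=-9
li $t0, 40 → $t0=40
li $t1, 22 → $t1=22
sub $t1, $t0, 8 → $t1=40-8=32
cmp $t1, 14  (cmp 32,14)
bgt L0: taken
After step 7: $t1 = 32.

32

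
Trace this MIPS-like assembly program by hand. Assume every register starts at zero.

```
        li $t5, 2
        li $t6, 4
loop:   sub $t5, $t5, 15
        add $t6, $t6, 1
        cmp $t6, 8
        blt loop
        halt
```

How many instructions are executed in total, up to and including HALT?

19

li $t5, 2 → $t5=2
li $t6, 4 → $t6=4
sub $t5, $t5, 15 → $t5=2-15=-13
add $t6, $t6, 1 → $t6=4+1=5
cmp $t6, 8  (cmp 5,8)
blt loop: taken
sub $t5, $t5, 15 → $t5=(-13)-15=-28
add $t6, $t6, 1 → $t6=5+1=6
cmp $t6, 8  (cmp 6,8)
blt loop: taken
sub $t5, $t5, 15 → $t5=(-28)-15=-43
add $t6, $t6, 1 → $t6=6+1=7
cmp $t6, 8  (cmp 7,8)
blt loop: taken
sub $t5, $t5, 15 → $t5=(-43)-15=-58
add $t6, $t6, 1 → $t6=7+1=8
cmp $t6, 8  (cmp 8,8)
blt loop: not taken
halt.
Total executed instructions: 19.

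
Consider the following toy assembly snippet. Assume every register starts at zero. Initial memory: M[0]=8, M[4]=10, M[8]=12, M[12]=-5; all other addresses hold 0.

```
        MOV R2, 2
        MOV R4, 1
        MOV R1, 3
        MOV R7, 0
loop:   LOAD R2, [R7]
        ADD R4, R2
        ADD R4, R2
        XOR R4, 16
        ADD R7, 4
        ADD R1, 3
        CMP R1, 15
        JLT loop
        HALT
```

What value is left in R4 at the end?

19

MOV R2, 2 → R2=2
MOV R4, 1 → R4=1
MOV R1, 3 → R1=3
MOV R7, 0 → R7=0
LOAD R2, [R7] → R2=M[0]=8
ADD R4, R2 → R4=1+8=9
ADD R4, R2 → R4=9+8=17
XOR R4, 16 → R4=17^16=1
ADD R7, 4 → R7=0+4=4
ADD R1, 3 → R1=3+3=6
CMP R1, 15  (cmp 6,15)
JLT loop: taken
LOAD R2, [R7] → R2=M[4]=10
ADD R4, R2 → R4=1+10=11
ADD R4, R2 → R4=11+10=21
XOR R4, 16 → R4=21^16=5
ADD R7, 4 → R7=4+4=8
ADD R1, 3 → R1=6+3=9
CMP R1, 15  (cmp 9,15)
JLT loop: taken
LOAD R2, [R7] → R2=M[8]=12
ADD R4, R2 → R4=5+12=17
ADD R4, R2 → R4=17+12=29
XOR R4, 16 → R4=29^16=13
ADD R7, 4 → R7=8+4=12
ADD R1, 3 → R1=9+3=12
CMP R1, 15  (cmp 12,15)
JLT loop: taken
LOAD R2, [R7] → R2=M[12]=-5
ADD R4, R2 → R4=13+(-5)=8
ADD R4, R2 → R4=8+(-5)=3
XOR R4, 16 → R4=3^16=19
ADD R7, 4 → R7=12+4=16
ADD R1, 3 → R1=12+3=15
CMP R1, 15  (cmp 15,15)
JLT loop: not taken
halt.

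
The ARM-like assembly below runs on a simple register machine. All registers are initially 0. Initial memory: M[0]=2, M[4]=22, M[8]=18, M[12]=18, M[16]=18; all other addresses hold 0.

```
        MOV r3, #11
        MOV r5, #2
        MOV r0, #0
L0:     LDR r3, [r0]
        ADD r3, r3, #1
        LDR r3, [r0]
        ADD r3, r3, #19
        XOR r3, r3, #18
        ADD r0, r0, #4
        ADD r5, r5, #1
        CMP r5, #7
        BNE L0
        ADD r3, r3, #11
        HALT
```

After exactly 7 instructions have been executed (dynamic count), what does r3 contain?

after MOV r3, #11: r3=11
after MOV r5, #2: r5=2
after MOV r0, #0: r0=0
after LDR r3, [r0]: r3=M[0]=2
after ADD r3, r3, #1: r3=2+1=3
after LDR r3, [r0]: r3=M[0]=2
after ADD r3, r3, #19: r3=2+19=21
After step 7: r3 = 21.

21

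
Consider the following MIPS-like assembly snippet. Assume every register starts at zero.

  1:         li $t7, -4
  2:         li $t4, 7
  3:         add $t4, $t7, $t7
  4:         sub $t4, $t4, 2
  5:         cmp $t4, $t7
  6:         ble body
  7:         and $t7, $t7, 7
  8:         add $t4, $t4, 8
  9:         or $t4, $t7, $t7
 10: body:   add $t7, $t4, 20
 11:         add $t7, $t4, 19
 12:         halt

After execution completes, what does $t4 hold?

-10

$t7=-4
$t4=7
$t4=(-4)+(-4)=-8
$t4=(-8)-2=-10
cmp $t4, $t7  (cmp -10,-4)
ble body: taken
$t7=(-10)+20=10
$t7=(-10)+19=9
halt.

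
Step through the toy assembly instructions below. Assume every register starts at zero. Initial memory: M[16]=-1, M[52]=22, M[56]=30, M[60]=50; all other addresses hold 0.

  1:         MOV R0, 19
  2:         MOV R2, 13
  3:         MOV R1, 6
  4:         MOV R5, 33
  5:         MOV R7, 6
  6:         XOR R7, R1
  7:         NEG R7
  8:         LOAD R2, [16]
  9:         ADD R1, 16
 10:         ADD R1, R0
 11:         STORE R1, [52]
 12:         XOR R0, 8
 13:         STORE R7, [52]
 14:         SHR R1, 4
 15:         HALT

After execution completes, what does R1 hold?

after MOV R0, 19: R0=19
after MOV R2, 13: R2=13
after MOV R1, 6: R1=6
after MOV R5, 33: R5=33
after MOV R7, 6: R7=6
after XOR R7, R1: R7=6^6=0
after NEG R7: R7=-(0)=0
after LOAD R2, [16]: R2=M[16]=-1
after ADD R1, 16: R1=6+16=22
after ADD R1, R0: R1=22+19=41
STORE R1, [52] → M[52]=41
after XOR R0, 8: R0=19^8=27
STORE R7, [52] → M[52]=0
after SHR R1, 4: R1=41>>4=2
halt.

2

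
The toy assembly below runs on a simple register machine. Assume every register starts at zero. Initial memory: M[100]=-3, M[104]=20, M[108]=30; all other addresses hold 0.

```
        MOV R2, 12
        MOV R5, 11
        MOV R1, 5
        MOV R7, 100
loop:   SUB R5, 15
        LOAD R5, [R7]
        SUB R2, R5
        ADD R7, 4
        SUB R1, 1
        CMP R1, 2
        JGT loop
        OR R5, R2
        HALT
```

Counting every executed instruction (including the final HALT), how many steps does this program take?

27

after MOV R2, 12: R2=12
after MOV R5, 11: R5=11
after MOV R1, 5: R1=5
after MOV R7, 100: R7=100
after SUB R5, 15: R5=11-15=-4
after LOAD R5, [R7]: R5=M[100]=-3
after SUB R2, R5: R2=12-(-3)=15
after ADD R7, 4: R7=100+4=104
after SUB R1, 1: R1=5-1=4
CMP R1, 2  (cmp 4,2)
JGT loop: taken
after SUB R5, 15: R5=(-3)-15=-18
after LOAD R5, [R7]: R5=M[104]=20
after SUB R2, R5: R2=15-20=-5
after ADD R7, 4: R7=104+4=108
after SUB R1, 1: R1=4-1=3
CMP R1, 2  (cmp 3,2)
JGT loop: taken
after SUB R5, 15: R5=20-15=5
after LOAD R5, [R7]: R5=M[108]=30
after SUB R2, R5: R2=(-5)-30=-35
after ADD R7, 4: R7=108+4=112
after SUB R1, 1: R1=3-1=2
CMP R1, 2  (cmp 2,2)
JGT loop: not taken
after OR R5, R2: R5=30|(-35)=-33
halt.
Total executed instructions: 27.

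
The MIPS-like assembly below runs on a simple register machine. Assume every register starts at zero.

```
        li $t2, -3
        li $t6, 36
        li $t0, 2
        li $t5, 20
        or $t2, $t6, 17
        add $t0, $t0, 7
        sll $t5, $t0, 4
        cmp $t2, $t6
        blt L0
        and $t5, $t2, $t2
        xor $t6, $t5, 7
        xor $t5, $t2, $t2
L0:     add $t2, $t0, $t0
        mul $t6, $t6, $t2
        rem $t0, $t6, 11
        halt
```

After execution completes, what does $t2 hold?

18

$t2=-3
$t6=36
$t0=2
$t5=20
$t2=36|17=53
$t0=2+7=9
$t5=9<<4=144
cmp $t2, $t6  (cmp 53,36)
blt L0: not taken
$t5=53&53=53
$t6=53^7=50
$t5=53^53=0
$t2=9+9=18
$t6=50*18=900
$t0=900%11=9
halt.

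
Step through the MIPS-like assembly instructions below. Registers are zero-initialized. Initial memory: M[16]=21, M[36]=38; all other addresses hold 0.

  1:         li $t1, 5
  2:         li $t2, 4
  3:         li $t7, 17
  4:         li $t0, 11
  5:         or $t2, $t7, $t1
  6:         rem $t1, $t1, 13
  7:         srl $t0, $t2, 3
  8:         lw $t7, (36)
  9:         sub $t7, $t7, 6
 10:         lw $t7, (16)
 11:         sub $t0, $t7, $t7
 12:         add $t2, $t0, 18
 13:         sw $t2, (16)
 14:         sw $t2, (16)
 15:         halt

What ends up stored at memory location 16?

$t1=5
$t2=4
$t7=17
$t0=11
$t2=17|5=21
$t1=5%13=5
$t0=21>>3=2
$t7=M[36]=38
$t7=38-6=32
$t7=M[16]=21
$t0=21-21=0
$t2=0+18=18
sw $t2, (16) → M[16]=18
sw $t2, (16) → M[16]=18
halt.

18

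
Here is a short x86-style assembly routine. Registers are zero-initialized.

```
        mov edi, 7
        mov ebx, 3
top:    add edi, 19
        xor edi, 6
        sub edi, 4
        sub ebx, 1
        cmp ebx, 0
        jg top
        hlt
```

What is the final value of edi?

54

mov edi, 7 → edi=7
mov ebx, 3 → ebx=3
add edi, 19 → edi=7+19=26
xor edi, 6 → edi=26^6=28
sub edi, 4 → edi=28-4=24
sub ebx, 1 → ebx=3-1=2
cmp ebx, 0  (cmp 2,0)
jg top: taken
add edi, 19 → edi=24+19=43
xor edi, 6 → edi=43^6=45
sub edi, 4 → edi=45-4=41
sub ebx, 1 → ebx=2-1=1
cmp ebx, 0  (cmp 1,0)
jg top: taken
add edi, 19 → edi=41+19=60
xor edi, 6 → edi=60^6=58
sub edi, 4 → edi=58-4=54
sub ebx, 1 → ebx=1-1=0
cmp ebx, 0  (cmp 0,0)
jg top: not taken
halt.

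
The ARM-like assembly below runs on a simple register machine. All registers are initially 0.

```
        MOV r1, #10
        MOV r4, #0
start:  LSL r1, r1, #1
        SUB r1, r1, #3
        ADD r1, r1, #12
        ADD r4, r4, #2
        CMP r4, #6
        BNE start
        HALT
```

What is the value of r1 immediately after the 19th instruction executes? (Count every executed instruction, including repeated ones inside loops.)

r1=10
r4=0
r1=10<<1=20
r1=20-3=17
r1=17+12=29
r4=0+2=2
CMP r4, #6  (cmp 2,6)
BNE start: taken
r1=29<<1=58
r1=58-3=55
r1=55+12=67
r4=2+2=4
CMP r4, #6  (cmp 4,6)
BNE start: taken
r1=67<<1=134
r1=134-3=131
r1=131+12=143
r4=4+2=6
CMP r4, #6  (cmp 6,6)
After step 19: r1 = 143.

143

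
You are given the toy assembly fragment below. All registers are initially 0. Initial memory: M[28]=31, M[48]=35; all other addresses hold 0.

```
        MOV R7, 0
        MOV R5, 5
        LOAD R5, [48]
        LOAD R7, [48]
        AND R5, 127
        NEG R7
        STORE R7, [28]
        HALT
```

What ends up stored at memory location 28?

-35

R7=0
R5=5
R5=M[48]=35
R7=M[48]=35
R5=35&127=35
R7=-(35)=-35
STORE R7, [28] → M[28]=-35
halt.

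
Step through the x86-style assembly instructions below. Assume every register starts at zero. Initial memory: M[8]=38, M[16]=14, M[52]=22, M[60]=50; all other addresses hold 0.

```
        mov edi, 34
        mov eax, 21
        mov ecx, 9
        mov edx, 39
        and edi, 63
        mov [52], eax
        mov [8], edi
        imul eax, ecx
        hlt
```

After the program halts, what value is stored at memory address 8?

34

after mov edi, 34: edi=34
after mov eax, 21: eax=21
after mov ecx, 9: ecx=9
after mov edx, 39: edx=39
after and edi, 63: edi=34&63=34
mov [52], eax → M[52]=21
mov [8], edi → M[8]=34
after imul eax, ecx: eax=21*9=189
halt.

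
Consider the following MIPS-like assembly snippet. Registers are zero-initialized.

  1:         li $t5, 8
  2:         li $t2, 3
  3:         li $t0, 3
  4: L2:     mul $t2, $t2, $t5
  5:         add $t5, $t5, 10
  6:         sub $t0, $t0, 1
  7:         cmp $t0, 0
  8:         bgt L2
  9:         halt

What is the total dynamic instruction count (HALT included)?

19

$t5=8
$t2=3
$t0=3
$t2=3*8=24
$t5=8+10=18
$t0=3-1=2
cmp $t0, 0  (cmp 2,0)
bgt L2: taken
$t2=24*18=432
$t5=18+10=28
$t0=2-1=1
cmp $t0, 0  (cmp 1,0)
bgt L2: taken
$t2=432*28=12096
$t5=28+10=38
$t0=1-1=0
cmp $t0, 0  (cmp 0,0)
bgt L2: not taken
halt.
Total executed instructions: 19.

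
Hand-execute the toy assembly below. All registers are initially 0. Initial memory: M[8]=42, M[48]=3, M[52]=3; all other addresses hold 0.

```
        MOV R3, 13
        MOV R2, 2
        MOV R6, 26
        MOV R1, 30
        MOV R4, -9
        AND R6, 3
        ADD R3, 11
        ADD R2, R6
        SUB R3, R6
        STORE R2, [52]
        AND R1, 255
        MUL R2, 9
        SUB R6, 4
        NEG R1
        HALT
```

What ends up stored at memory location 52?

4

R3=13
R2=2
R6=26
R1=30
R4=-9
R6=26&3=2
R3=13+11=24
R2=2+2=4
R3=24-2=22
STORE R2, [52] → M[52]=4
R1=30&255=30
R2=4*9=36
R6=2-4=-2
R1=-(30)=-30
halt.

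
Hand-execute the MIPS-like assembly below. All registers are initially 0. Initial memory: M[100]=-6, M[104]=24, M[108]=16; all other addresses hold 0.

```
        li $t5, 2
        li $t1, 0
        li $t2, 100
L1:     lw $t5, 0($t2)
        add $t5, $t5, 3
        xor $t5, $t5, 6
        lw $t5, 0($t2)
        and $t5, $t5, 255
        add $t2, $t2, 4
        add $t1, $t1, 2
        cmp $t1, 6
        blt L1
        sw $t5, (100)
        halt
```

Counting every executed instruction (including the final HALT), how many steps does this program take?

32

after li $t5, 2: $t5=2
after li $t1, 0: $t1=0
after li $t2, 100: $t2=100
after lw $t5, 0($t2): $t5=M[100]=-6
after add $t5, $t5, 3: $t5=(-6)+3=-3
after xor $t5, $t5, 6: $t5=(-3)^6=-5
after lw $t5, 0($t2): $t5=M[100]=-6
after and $t5, $t5, 255: $t5=(-6)&255=250
after add $t2, $t2, 4: $t2=100+4=104
after add $t1, $t1, 2: $t1=0+2=2
cmp $t1, 6  (cmp 2,6)
blt L1: taken
after lw $t5, 0($t2): $t5=M[104]=24
after add $t5, $t5, 3: $t5=24+3=27
after xor $t5, $t5, 6: $t5=27^6=29
after lw $t5, 0($t2): $t5=M[104]=24
after and $t5, $t5, 255: $t5=24&255=24
after add $t2, $t2, 4: $t2=104+4=108
after add $t1, $t1, 2: $t1=2+2=4
cmp $t1, 6  (cmp 4,6)
blt L1: taken
after lw $t5, 0($t2): $t5=M[108]=16
after add $t5, $t5, 3: $t5=16+3=19
after xor $t5, $t5, 6: $t5=19^6=21
after lw $t5, 0($t2): $t5=M[108]=16
after and $t5, $t5, 255: $t5=16&255=16
after add $t2, $t2, 4: $t2=108+4=112
after add $t1, $t1, 2: $t1=4+2=6
cmp $t1, 6  (cmp 6,6)
blt L1: not taken
sw $t5, (100) → M[100]=16
halt.
Total executed instructions: 32.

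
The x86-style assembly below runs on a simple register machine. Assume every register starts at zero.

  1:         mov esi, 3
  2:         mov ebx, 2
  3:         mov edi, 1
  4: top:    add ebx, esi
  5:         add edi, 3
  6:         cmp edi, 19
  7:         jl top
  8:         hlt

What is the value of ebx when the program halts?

20

after mov esi, 3: esi=3
after mov ebx, 2: ebx=2
after mov edi, 1: edi=1
after add ebx, esi: ebx=2+3=5
after add edi, 3: edi=1+3=4
cmp edi, 19  (cmp 4,19)
jl top: taken
after add ebx, esi: ebx=5+3=8
after add edi, 3: edi=4+3=7
cmp edi, 19  (cmp 7,19)
jl top: taken
after add ebx, esi: ebx=8+3=11
after add edi, 3: edi=7+3=10
cmp edi, 19  (cmp 10,19)
jl top: taken
after add ebx, esi: ebx=11+3=14
after add edi, 3: edi=10+3=13
cmp edi, 19  (cmp 13,19)
jl top: taken
after add ebx, esi: ebx=14+3=17
after add edi, 3: edi=13+3=16
cmp edi, 19  (cmp 16,19)
jl top: taken
after add ebx, esi: ebx=17+3=20
after add edi, 3: edi=16+3=19
cmp edi, 19  (cmp 19,19)
jl top: not taken
halt.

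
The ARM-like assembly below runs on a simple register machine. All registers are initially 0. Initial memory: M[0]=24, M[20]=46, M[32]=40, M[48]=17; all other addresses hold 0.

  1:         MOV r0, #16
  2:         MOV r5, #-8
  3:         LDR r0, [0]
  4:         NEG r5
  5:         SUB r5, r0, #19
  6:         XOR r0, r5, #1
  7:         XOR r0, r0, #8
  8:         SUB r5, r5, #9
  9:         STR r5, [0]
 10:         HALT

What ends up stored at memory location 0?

r0=16
r5=-8
r0=M[0]=24
r5=-(-8)=8
r5=24-19=5
r0=5^1=4
r0=4^8=12
r5=5-9=-4
STR r5, [0] → M[0]=-4
halt.

-4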